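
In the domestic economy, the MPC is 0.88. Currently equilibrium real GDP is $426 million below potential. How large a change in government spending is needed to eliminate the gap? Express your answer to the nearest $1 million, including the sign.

Spending multiplier = 1/(1 − MPC) = 1/(1 − 0.88) = 1/0.12 ≈ 8.333.
Need ΔY = +$426 million, so ΔG = ΔY/k = (+$426 million) × 0.12 ≈ +$51 million.
The government should increase government spending by $51 million.

+$51 million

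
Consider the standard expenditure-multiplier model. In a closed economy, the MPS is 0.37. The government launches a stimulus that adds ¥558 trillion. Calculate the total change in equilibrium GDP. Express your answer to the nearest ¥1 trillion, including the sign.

+¥1,508 trillion

MPC = 1 − MPS = 1 − 0.37 = 0.63.
Expenditure multiplier = 1/(1 − MPC) = 1/(1 − 0.63) = 1/0.37 ≈ 2.703.
ΔY = k × ΔG = (+¥558 trillion) / 0.37 ≈ +¥1,508 trillion.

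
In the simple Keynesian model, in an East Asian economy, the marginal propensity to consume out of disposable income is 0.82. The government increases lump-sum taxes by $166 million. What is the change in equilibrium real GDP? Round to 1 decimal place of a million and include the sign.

A lump-sum tax change of +$166 million shifts disposable income by −$166 million; first-round consumption changes by −c × ΔT = −0.82 × (+$166 million) = −$136.12 million.
Expenditure multiplier = 1/(1 − MPC) = 1/(1 − 0.82) = 1/0.18 ≈ 5.556.
The tax multiplier is −c × k ≈ −4.556, so ΔY = k × (−c·ΔT) = (−$136.12 million) / 0.18 ≈ −$756.2 million.

−$756.2 million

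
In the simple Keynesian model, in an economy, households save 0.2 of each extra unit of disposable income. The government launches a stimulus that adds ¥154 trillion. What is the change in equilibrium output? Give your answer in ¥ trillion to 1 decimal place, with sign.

MPC = 1 − MPS = 1 − 0.2 = 0.8.
Expenditure multiplier = 1/(1 − MPC) = 1/(1 − 0.8) = 1/0.2 = 5.
ΔY = k × ΔG = (+¥154 trillion) / 0.2 = +¥770 trillion.

+¥770.0 trillion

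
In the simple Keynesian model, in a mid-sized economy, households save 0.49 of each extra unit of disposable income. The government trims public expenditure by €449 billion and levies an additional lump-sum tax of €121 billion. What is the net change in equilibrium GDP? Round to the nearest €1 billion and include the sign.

−€1,042 billion

MPC = 1 − MPS = 1 − 0.49 = 0.51.
Expenditure multiplier = 1/(1 − MPC) = 1/(1 − 0.51) = 1/0.49 ≈ 2.041.
ΔG contributes k·ΔG = (−€449 billion) / 0.49 ≈ −€916.3 billion.
ΔT of +€121 billion changes first-round spending by −c·ΔT = −€61.71 billion, contributing k·(−c·ΔT) = (−€61.71 billion) / 0.49 ≈ −€125.9 billion.
Net ΔY = k(ΔG − c·ΔT) = (−€510.71 billion) / 0.49 ≈ −€1,042 billion.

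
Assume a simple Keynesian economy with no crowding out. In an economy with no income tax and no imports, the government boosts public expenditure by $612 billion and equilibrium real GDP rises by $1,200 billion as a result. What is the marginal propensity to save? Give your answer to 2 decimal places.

0.51

Implied spending multiplier k = ΔY/ΔG = 1,200/612 ≈ 1.9608.
Since k = 1/(1 − MPC), MPC = 1 − 1/k = 1 − ΔG/ΔY = 1 − 612/1,200 = 0.49.
MPS = 1 − MPC = 0.51.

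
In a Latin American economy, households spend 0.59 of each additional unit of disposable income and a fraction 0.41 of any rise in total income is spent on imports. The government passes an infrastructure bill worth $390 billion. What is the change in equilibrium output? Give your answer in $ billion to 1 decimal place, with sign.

Expenditure multiplier = 1/(1 − c + m) = 1/(1 − 0.59 + 0.41) = 1/0.82 ≈ 1.22.
ΔY = k × ΔG = (+$390 billion) / 0.82 ≈ +$475.6 billion.

+$475.6 billion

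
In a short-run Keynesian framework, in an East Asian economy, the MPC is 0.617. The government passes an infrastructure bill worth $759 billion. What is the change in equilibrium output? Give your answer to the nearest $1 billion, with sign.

+$1,982 billion

Spending multiplier = 1/(1 − MPC) = 1/(1 − 0.617) = 1/0.383 ≈ 2.611.
ΔY = k × ΔG = (+$759 billion) / 0.383 ≈ +$1,982 billion.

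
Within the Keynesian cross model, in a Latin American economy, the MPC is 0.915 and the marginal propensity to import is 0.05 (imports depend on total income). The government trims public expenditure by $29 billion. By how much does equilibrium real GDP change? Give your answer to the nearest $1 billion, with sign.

Spending multiplier = 1/(1 − c + m) = 1/(1 − 0.915 + 0.05) = 1/0.135 ≈ 7.407.
ΔY = k × ΔG = (−$29 billion) / 0.135 ≈ −$215 billion.

−$215 billion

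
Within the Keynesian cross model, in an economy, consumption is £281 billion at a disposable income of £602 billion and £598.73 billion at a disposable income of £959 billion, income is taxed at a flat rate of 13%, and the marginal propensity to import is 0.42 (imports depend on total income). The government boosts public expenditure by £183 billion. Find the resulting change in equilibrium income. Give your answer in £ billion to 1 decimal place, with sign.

+£283.4 billion

MPC = ΔC/ΔYd = (598.73 − 281)/(959 − 602) = 317.73/357 = 0.89.
Spending multiplier = 1/(1 − c(1−t) + m) = 1/(1 − 0.89×0.87 + 0.42) = 1/0.6457 ≈ 1.549.
ΔY = k × ΔG = (+£183 billion) / 0.6457 ≈ +£283.4 billion.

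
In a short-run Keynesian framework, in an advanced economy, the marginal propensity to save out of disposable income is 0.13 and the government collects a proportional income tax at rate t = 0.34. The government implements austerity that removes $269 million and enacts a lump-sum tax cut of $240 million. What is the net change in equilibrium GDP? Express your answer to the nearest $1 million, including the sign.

−$141 million

MPC = 1 − MPS = 1 − 0.13 = 0.87.
Expenditure multiplier = 1/(1 − c(1−t)) = 1/(1 − 0.87×0.66) = 1/0.4258 ≈ 2.349.
ΔG contributes k·ΔG = (−$269 million) / 0.4258 ≈ −$631.8 million.
ΔT of −$240 million changes first-round spending by −c·ΔT = +$208.8 million, contributing k·(−c·ΔT) = (+$208.8 million) / 0.4258 ≈ +$490.4 million.
Net ΔY = k(ΔG − c·ΔT) = (−$60.2 million) / 0.4258 ≈ −$141 million.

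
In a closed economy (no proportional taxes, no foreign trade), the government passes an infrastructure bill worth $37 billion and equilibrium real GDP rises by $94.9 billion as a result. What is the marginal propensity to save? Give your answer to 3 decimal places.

0.390

Implied spending multiplier k = ΔY/ΔG = 94.9/37 ≈ 2.5649.
Since k = 1/(1 − MPC), MPC = 1 − 1/k = 1 − ΔG/ΔY = 1 − 37/94.9 ≈ 0.610.
MPS = 1 − MPC = 0.390.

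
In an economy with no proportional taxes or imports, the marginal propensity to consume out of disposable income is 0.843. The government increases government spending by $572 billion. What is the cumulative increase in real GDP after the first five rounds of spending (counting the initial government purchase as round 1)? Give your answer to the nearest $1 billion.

$2,092 billion

Round 1 adds ΔG = $572 billion; each later round is MPC = 0.843 times the previous.
After 5 rounds: 572 + 482.196 + 406.491228 + 342.672105204 + 288.872584686972 = ΔG·(1 − c^5)/(1 − c) = 572 × (1 − 0.425733547012443)/0.157 ≈ $2,092 billion.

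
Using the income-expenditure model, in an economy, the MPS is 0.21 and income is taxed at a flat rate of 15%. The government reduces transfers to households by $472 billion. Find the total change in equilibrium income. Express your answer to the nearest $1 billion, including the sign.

MPC = 1 − MPS = 1 − 0.21 = 0.79.
The transfer change shifts disposable income by −$472 billion, so first-round consumption changes by c·ΔTR = 0.79 × (−$472 billion) = −$372.88 billion.
Expenditure multiplier = 1/(1 − c(1−t)) = 1/(1 − 0.79×0.85) = 1/0.3285 ≈ 3.044.
The transfer multiplier is c × k ≈ 2.405, so ΔY = k × (c·ΔTR) = (−$372.88 billion) / 0.3285 ≈ −$1,135 billion.

−$1,135 billion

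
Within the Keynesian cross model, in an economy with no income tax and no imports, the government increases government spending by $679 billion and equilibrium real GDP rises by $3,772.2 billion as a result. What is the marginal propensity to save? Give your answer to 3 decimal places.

Implied spending multiplier k = ΔY/ΔG = 3,772.2/679 ≈ 5.5555.
Since k = 1/(1 − MPC), MPC = 1 − 1/k = 1 − ΔG/ΔY = 1 − 679/3,772.2 ≈ 0.820.
MPS = 1 − MPC = 0.180.

0.180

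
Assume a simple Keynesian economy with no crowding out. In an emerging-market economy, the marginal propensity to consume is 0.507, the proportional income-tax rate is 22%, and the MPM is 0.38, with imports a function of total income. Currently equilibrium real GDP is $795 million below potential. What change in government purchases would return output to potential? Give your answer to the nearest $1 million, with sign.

Spending multiplier = 1/(1 − c(1−t) + m) = 1/(1 − 0.507×0.78 + 0.38) = 1/0.98454 ≈ 1.016.
Need ΔY = +$795 million, so ΔG = ΔY/k = (+$795 million) × 0.98454 ≈ +$783 million.
The government should increase government purchases by $783 million.

+$783 million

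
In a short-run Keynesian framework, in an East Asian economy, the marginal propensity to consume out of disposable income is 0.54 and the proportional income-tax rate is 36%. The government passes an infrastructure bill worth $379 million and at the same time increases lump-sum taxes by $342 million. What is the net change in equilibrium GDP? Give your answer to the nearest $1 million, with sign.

Expenditure multiplier = 1/(1 − c(1−t)) = 1/(1 − 0.54×0.64) = 1/0.6544 ≈ 1.528.
ΔG contributes k·ΔG = (+$379 million) / 0.6544 ≈ +$579.2 million.
ΔT of +$342 million changes first-round spending by −c·ΔT = −$184.68 million, contributing k·(−c·ΔT) = (−$184.68 million) / 0.6544 ≈ −$282.2 million.
Net ΔY = k(ΔG − c·ΔT) = (+$194.32 million) / 0.6544 ≈ +$297 million.

+$297 million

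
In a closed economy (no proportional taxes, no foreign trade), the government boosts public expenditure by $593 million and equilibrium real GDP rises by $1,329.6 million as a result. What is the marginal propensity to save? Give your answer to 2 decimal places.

Implied spending multiplier k = ΔY/ΔG = 1,329.6/593 ≈ 2.2422.
Since k = 1/(1 − MPC), MPC = 1 − 1/k = 1 − ΔG/ΔY = 1 − 593/1,329.6 ≈ 0.55.
MPS = 1 − MPC = 0.45.

0.45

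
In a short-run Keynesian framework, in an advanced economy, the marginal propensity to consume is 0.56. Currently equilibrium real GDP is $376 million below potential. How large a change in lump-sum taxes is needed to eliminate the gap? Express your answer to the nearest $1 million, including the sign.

−$295 million

Spending multiplier = 1/(1 − MPC) = 1/(1 − 0.56) = 1/0.44 ≈ 2.273.
Tax multiplier = −c·k = −0.56/0.44 ≈ −1.273. Need ΔY = +$376 million, so ΔT = ΔY/(−c·k) = −(+$376 million) × 0.44 / 0.56 ≈ −$295 million.
The government should cut lump-sum taxes by $295 million.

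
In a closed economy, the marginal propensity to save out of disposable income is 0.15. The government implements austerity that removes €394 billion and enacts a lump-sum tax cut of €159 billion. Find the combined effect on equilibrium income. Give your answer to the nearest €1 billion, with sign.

−€1,726 billion

MPC = 1 − MPS = 1 − 0.15 = 0.85.
Expenditure multiplier = 1/(1 − MPC) = 1/(1 − 0.85) = 1/0.15 ≈ 6.667.
ΔG contributes k·ΔG = (−€394 billion) / 0.15 ≈ −€2,626.7 billion.
ΔT of −€159 billion changes first-round spending by −c·ΔT = +€135.15 billion, contributing k·(−c·ΔT) = (+€135.15 billion) / 0.15 = +€901 billion.
Net ΔY = k(ΔG − c·ΔT) = (−€258.85 billion) / 0.15 ≈ −€1,726 billion.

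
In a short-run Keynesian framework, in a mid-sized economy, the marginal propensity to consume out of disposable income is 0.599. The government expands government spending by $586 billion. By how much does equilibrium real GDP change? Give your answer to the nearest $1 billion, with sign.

+$1,461 billion

Spending multiplier = 1/(1 − MPC) = 1/(1 − 0.599) = 1/0.401 ≈ 2.494.
ΔY = k × ΔG = (+$586 billion) / 0.401 ≈ +$1,461 billion.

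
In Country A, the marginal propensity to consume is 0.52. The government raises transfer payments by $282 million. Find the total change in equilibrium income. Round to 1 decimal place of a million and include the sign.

+$305.5 million

The transfer change shifts disposable income by +$282 million, so first-round consumption changes by c·ΔTR = 0.52 × (+$282 million) = +$146.64 million.
Expenditure multiplier = 1/(1 − MPC) = 1/(1 − 0.52) = 1/0.48 ≈ 2.083.
The transfer multiplier is c × k ≈ 1.083, so ΔY = k × (c·ΔTR) = (+$146.64 million) / 0.48 = +$305.5 million.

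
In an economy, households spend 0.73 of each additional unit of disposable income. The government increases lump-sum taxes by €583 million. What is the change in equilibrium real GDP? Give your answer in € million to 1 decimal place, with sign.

A lump-sum tax change of +€583 million shifts disposable income by −€583 million; first-round consumption changes by −c × ΔT = −0.73 × (+€583 million) = −€425.59 million.
Expenditure multiplier = 1/(1 − MPC) = 1/(1 − 0.73) = 1/0.27 ≈ 3.704.
The tax multiplier is −c × k ≈ −2.704, so ΔY = k × (−c·ΔT) = (−€425.59 million) / 0.27 ≈ −€1,576.3 million.

−€1,576.3 million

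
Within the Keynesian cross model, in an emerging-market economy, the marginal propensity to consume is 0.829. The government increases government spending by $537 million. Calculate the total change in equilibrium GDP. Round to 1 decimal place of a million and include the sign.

+$3,140.4 million

Spending multiplier = 1/(1 − MPC) = 1/(1 − 0.829) = 1/0.171 ≈ 5.848.
ΔY = k × ΔG = (+$537 million) / 0.171 ≈ +$3,140.4 million.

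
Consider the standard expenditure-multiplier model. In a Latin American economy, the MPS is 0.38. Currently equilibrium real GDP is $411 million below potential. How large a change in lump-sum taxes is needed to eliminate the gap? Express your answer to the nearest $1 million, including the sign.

−$252 million

MPC = 1 − MPS = 1 − 0.38 = 0.62.
Spending multiplier = 1/(1 − MPC) = 1/(1 − 0.62) = 1/0.38 ≈ 2.632.
Tax multiplier = −c·k = −0.62/0.38 ≈ −1.632. Need ΔY = +$411 million, so ΔT = ΔY/(−c·k) = −(+$411 million) × 0.38 / 0.62 ≈ −$252 million.
The government should cut lump-sum taxes by $252 million.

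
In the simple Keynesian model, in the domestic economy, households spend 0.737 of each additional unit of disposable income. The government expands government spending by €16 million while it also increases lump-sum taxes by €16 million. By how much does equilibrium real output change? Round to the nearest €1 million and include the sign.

Expenditure multiplier = 1/(1 − MPC) = 1/(1 − 0.737) = 1/0.263 ≈ 3.802.
ΔG contributes k·ΔG = (+€16 million) / 0.263 ≈ +€60.8 million.
ΔT of +€16 million changes first-round spending by −c·ΔT = −€11.792 million, contributing k·(−c·ΔT) = (−€11.792 million) / 0.263 ≈ −€44.8 million.
With ΔG = ΔT and no other leakages, the balanced-budget multiplier is 1, so ΔY = ΔG = +€16 million.

+€16 million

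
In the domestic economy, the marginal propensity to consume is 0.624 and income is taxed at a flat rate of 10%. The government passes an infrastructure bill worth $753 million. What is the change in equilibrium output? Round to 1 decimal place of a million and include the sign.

Spending multiplier = 1/(1 − c(1−t)) = 1/(1 − 0.624×0.9) = 1/0.4384 ≈ 2.281.
ΔY = k × ΔG = (+$753 million) / 0.4384 ≈ +$1,717.6 million.

+$1,717.6 million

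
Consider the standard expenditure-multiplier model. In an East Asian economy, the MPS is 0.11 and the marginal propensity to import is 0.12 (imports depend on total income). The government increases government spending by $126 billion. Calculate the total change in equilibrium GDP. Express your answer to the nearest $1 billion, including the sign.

+$548 billion

MPC = 1 − MPS = 1 − 0.11 = 0.89.
Expenditure multiplier = 1/(1 − c + m) = 1/(1 − 0.89 + 0.12) = 1/0.23 ≈ 4.348.
ΔY = k × ΔG = (+$126 billion) / 0.23 ≈ +$548 billion.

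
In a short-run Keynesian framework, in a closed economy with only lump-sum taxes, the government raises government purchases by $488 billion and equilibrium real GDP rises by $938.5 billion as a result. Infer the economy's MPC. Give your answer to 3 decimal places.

Implied spending multiplier k = ΔY/ΔG = 938.5/488 ≈ 1.9232.
Since k = 1/(1 − MPC), MPC = 1 − 1/k = 1 − ΔG/ΔY = 1 − 488/938.5 ≈ 0.480.

0.480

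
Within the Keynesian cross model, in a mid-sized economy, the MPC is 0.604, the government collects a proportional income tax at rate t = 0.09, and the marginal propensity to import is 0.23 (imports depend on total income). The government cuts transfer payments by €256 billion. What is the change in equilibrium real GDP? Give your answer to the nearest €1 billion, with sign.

−€227 billion

The transfer change shifts disposable income by −€256 billion, so first-round consumption changes by c·ΔTR = 0.604 × (−€256 billion) = −€154.624 billion.
Expenditure multiplier = 1/(1 − c(1−t) + m) = 1/(1 − 0.604×0.91 + 0.23) = 1/0.68036 ≈ 1.47.
The transfer multiplier is c × k ≈ 0.888, so ΔY = k × (c·ΔTR) = (−€154.624 billion) / 0.68036 ≈ −€227 billion.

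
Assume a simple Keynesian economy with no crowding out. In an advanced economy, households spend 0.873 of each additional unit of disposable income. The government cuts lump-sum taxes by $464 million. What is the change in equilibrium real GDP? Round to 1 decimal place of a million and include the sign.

A lump-sum tax change of −$464 million shifts disposable income by +$464 million; first-round consumption changes by −c × ΔT = −0.873 × (−$464 million) = +$405.072 million.
Expenditure multiplier = 1/(1 − MPC) = 1/(1 − 0.873) = 1/0.127 ≈ 7.874.
The tax multiplier is −c × k ≈ −6.874, so ΔY = k × (−c·ΔT) = (+$405.072 million) / 0.127 ≈ +$3,189.5 million.

+$3,189.5 million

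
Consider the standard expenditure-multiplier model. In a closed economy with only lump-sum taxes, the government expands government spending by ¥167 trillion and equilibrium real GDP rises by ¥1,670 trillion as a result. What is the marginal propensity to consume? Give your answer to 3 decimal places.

0.900

Implied spending multiplier k = ΔY/ΔG = 1,670/167 = 10.
Since k = 1/(1 − MPC), MPC = 1 − 1/k = 1 − ΔG/ΔY = 1 − 167/1,670 = 0.900.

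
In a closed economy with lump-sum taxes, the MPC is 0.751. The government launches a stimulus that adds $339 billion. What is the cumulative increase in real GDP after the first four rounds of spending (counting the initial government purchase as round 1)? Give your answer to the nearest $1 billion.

Round 1 adds ΔG = $339 billion; each later round is MPC = 0.751 times the previous.
After 4 rounds: 339 + 254.589 + 191.196339 + 143.588450589 = ΔG·(1 − c^4)/(1 − c) = 339 × (1 − 0.318097128001)/0.249 ≈ $928 billion.

$928 billion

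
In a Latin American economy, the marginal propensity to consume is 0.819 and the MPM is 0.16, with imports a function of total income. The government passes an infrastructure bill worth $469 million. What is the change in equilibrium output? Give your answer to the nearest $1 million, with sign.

+$1,375 million

Spending multiplier = 1/(1 − c + m) = 1/(1 − 0.819 + 0.16) = 1/0.341 ≈ 2.933.
ΔY = k × ΔG = (+$469 million) / 0.341 ≈ +$1,375 million.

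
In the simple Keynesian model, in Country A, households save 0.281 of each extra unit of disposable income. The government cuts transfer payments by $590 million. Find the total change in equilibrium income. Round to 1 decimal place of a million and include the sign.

MPC = 1 − MPS = 1 − 0.281 = 0.719.
The transfer change shifts disposable income by −$590 million, so first-round consumption changes by c·ΔTR = 0.719 × (−$590 million) = −$424.21 million.
Expenditure multiplier = 1/(1 − MPC) = 1/(1 − 0.719) = 1/0.281 ≈ 3.559.
The transfer multiplier is c × k ≈ 2.559, so ΔY = k × (c·ΔTR) = (−$424.21 million) / 0.281 ≈ −$1,509.6 million.

−$1,509.6 million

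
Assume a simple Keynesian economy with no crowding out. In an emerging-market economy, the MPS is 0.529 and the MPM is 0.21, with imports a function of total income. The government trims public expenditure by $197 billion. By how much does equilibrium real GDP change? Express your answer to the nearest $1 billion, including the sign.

MPC = 1 − MPS = 1 − 0.529 = 0.471.
Spending multiplier = 1/(1 − c + m) = 1/(1 − 0.471 + 0.21) = 1/0.739 ≈ 1.353.
ΔY = k × ΔG = (−$197 billion) / 0.739 ≈ −$267 billion.

−$267 billion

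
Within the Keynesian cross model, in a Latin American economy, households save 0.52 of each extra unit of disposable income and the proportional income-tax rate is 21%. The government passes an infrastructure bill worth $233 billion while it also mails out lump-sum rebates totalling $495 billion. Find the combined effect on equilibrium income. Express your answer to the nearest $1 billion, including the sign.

+$758 billion

MPC = 1 − MPS = 1 − 0.52 = 0.48.
Expenditure multiplier = 1/(1 − c(1−t)) = 1/(1 − 0.48×0.79) = 1/0.6208 ≈ 1.611.
ΔG contributes k·ΔG = (+$233 billion) / 0.6208 ≈ +$375.3 billion.
ΔT of −$495 billion changes first-round spending by −c·ΔT = +$237.6 billion, contributing k·(−c·ΔT) = (+$237.6 billion) / 0.6208 ≈ +$382.7 billion.
Net ΔY = k(ΔG − c·ΔT) = (+$470.6 billion) / 0.6208 ≈ +$758 billion.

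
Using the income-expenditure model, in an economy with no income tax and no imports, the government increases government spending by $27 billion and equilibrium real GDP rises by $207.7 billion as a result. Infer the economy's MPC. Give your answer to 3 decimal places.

Implied spending multiplier k = ΔY/ΔG = 207.7/27 ≈ 7.6926.
Since k = 1/(1 − MPC), MPC = 1 − 1/k = 1 − ΔG/ΔY = 1 − 27/207.7 ≈ 0.870.

0.870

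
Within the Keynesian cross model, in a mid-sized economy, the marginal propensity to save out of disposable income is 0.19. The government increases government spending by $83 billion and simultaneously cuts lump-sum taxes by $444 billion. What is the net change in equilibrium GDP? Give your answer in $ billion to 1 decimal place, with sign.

+$2,329.7 billion

MPC = 1 − MPS = 1 − 0.19 = 0.81.
Expenditure multiplier = 1/(1 − MPC) = 1/(1 − 0.81) = 1/0.19 ≈ 5.263.
ΔG contributes k·ΔG = (+$83 billion) / 0.19 ≈ +$436.8 billion.
ΔT of −$444 billion changes first-round spending by −c·ΔT = +$359.64 billion, contributing k·(−c·ΔT) = (+$359.64 billion) / 0.19 ≈ +$1,892.8 billion.
Net ΔY = k(ΔG − c·ΔT) = (+$442.64 billion) / 0.19 ≈ +$2,329.7 billion.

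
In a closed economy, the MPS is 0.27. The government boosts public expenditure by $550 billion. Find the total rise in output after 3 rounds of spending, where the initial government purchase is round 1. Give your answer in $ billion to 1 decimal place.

MPC = 1 − MPS = 1 − 0.27 = 0.73.
Round 1 adds ΔG = $550 billion; each later round is MPC = 0.73 times the previous.
After 3 rounds: 550 + 401.5 + 293.095 = ΔG·(1 − c^3)/(1 − c) = 550 × (1 − 0.389017)/0.27 ≈ $1,244.6 billion.

$1,244.6 billion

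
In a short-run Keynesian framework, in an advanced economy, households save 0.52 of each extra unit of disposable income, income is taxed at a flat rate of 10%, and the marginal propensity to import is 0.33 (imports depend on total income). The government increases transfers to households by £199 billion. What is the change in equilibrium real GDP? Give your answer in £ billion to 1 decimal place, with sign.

MPC = 1 − MPS = 1 − 0.52 = 0.48.
The transfer change shifts disposable income by +£199 billion, so first-round consumption changes by c·ΔTR = 0.48 × (+£199 billion) = +£95.52 billion.
Expenditure multiplier = 1/(1 − c(1−t) + m) = 1/(1 − 0.48×0.9 + 0.33) = 1/0.898 ≈ 1.114.
The transfer multiplier is c × k ≈ 0.535, so ΔY = k × (c·ΔTR) = (+£95.52 billion) / 0.898 ≈ +£106.4 billion.

+£106.4 billion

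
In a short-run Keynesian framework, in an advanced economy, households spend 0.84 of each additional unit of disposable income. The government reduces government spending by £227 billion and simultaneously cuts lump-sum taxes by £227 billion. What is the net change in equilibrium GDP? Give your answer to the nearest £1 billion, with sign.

−£227 billion

Expenditure multiplier = 1/(1 − MPC) = 1/(1 − 0.84) = 1/0.16 = 6.25.
ΔG contributes k·ΔG = (−£227 billion) / 0.16 ≈ −£1,418.8 billion.
ΔT of −£227 billion changes first-round spending by −c·ΔT = +£190.68 billion, contributing k·(−c·ΔT) = (+£190.68 billion) / 0.16 ≈ +£1,191.8 billion.
With ΔG = ΔT and no other leakages, the balanced-budget multiplier is 1, so ΔY = ΔG = −£227 billion.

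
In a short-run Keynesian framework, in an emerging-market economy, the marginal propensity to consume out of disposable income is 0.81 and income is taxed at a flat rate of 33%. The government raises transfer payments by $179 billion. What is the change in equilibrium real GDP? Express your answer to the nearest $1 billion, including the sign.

The transfer change shifts disposable income by +$179 billion, so first-round consumption changes by c·ΔTR = 0.81 × (+$179 billion) = +$144.99 billion.
Expenditure multiplier = 1/(1 − c(1−t)) = 1/(1 − 0.81×0.67) = 1/0.4573 ≈ 2.187.
The transfer multiplier is c × k ≈ 1.771, so ΔY = k × (c·ΔTR) = (+$144.99 billion) / 0.4573 ≈ +$317 billion.

+$317 billion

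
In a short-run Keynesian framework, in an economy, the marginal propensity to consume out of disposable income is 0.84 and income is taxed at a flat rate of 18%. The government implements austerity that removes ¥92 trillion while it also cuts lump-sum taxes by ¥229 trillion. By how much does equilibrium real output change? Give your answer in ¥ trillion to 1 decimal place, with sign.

+¥322.5 trillion

Expenditure multiplier = 1/(1 − c(1−t)) = 1/(1 − 0.84×0.82) = 1/0.3112 ≈ 3.213.
ΔG contributes k·ΔG = (−¥92 trillion) / 0.3112 ≈ −¥295.6 trillion.
ΔT of −¥229 trillion changes first-round spending by −c·ΔT = +¥192.36 trillion, contributing k·(−c·ΔT) = (+¥192.36 trillion) / 0.3112 ≈ +¥618.1 trillion.
Net ΔY = k(ΔG − c·ΔT) = (+¥100.36 trillion) / 0.3112 ≈ +¥322.5 trillion.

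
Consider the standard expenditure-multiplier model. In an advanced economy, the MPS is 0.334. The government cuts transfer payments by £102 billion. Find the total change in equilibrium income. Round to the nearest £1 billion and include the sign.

−£203 billion

MPC = 1 − MPS = 1 − 0.334 = 0.666.
The transfer change shifts disposable income by −£102 billion, so first-round consumption changes by c·ΔTR = 0.666 × (−£102 billion) = −£67.932 billion.
Expenditure multiplier = 1/(1 − MPC) = 1/(1 − 0.666) = 1/0.334 ≈ 2.994.
The transfer multiplier is c × k ≈ 1.994, so ΔY = k × (c·ΔTR) = (−£67.932 billion) / 0.334 ≈ −£203 billion.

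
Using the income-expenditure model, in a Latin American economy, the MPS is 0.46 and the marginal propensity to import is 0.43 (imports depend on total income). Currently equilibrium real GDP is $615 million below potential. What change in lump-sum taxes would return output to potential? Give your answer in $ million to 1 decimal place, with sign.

−$1,013.6 million

MPC = 1 − MPS = 1 − 0.46 = 0.54.
Spending multiplier = 1/(1 − c + m) = 1/(1 − 0.54 + 0.43) = 1/0.89 ≈ 1.124.
Tax multiplier = −c·k = −0.54/0.89 ≈ −0.607. Need ΔY = +$615 million, so ΔT = ΔY/(−c·k) = −(+$615 million) × 0.89 / 0.54 ≈ −$1,013.6 million.
The government should cut lump-sum taxes by $1,013.6 million.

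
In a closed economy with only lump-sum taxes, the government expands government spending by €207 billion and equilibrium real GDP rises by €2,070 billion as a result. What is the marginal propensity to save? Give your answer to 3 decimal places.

0.100

Implied spending multiplier k = ΔY/ΔG = 2,070/207 = 10.
Since k = 1/(1 − MPC), MPC = 1 − 1/k = 1 − ΔG/ΔY = 1 − 207/2,070 = 0.900.
MPS = 1 − MPC = 0.100.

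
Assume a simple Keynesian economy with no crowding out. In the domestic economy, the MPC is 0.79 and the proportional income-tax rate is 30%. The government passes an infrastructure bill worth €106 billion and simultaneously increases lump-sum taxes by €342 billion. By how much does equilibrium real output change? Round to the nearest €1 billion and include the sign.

Expenditure multiplier = 1/(1 − c(1−t)) = 1/(1 − 0.79×0.7) = 1/0.447 ≈ 2.237.
ΔG contributes k·ΔG = (+€106 billion) / 0.447 ≈ +€237.1 billion.
ΔT of +€342 billion changes first-round spending by −c·ΔT = −€270.18 billion, contributing k·(−c·ΔT) = (−€270.18 billion) / 0.447 ≈ −€604.4 billion.
Net ΔY = k(ΔG − c·ΔT) = (−€164.18 billion) / 0.447 ≈ −€367 billion.

−€367 billion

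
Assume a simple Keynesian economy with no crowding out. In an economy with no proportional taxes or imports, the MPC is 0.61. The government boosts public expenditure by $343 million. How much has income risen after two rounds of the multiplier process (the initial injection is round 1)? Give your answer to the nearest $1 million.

Round 1 adds ΔG = $343 million; each later round is MPC = 0.61 times the previous.
After 2 rounds: 343 + 209.23 = ΔG·(1 − c^2)/(1 − c) = 343 × (1 − 0.3721)/0.39 ≈ $552 million.

$552 million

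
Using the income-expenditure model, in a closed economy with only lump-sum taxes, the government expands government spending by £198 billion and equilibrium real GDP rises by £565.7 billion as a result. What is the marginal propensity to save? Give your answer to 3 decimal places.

0.350

Implied spending multiplier k = ΔY/ΔG = 565.7/198 ≈ 2.8571.
Since k = 1/(1 − MPC), MPC = 1 − 1/k = 1 − ΔG/ΔY = 1 − 198/565.7 ≈ 0.650.
MPS = 1 − MPC = 0.350.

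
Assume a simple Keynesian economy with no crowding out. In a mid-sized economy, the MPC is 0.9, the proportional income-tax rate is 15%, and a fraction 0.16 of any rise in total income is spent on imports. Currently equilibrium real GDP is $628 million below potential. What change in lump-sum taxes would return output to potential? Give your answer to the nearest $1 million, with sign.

−$276 million

Spending multiplier = 1/(1 − c(1−t) + m) = 1/(1 − 0.9×0.85 + 0.16) = 1/0.395 ≈ 2.532.
Tax multiplier = −c·k = −0.9/0.395 ≈ −2.278. Need ΔY = +$628 million, so ΔT = ΔY/(−c·k) = −(+$628 million) × 0.395 / 0.9 ≈ −$276 million.
The government should cut lump-sum taxes by $276 million.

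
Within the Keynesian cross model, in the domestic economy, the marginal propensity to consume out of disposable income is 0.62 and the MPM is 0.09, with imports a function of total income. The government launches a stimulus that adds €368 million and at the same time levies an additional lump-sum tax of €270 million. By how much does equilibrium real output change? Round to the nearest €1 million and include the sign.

+€427 million

Expenditure multiplier = 1/(1 − c + m) = 1/(1 − 0.62 + 0.09) = 1/0.47 ≈ 2.128.
ΔG contributes k·ΔG = (+€368 million) / 0.47 ≈ +€783 million.
ΔT of +€270 million changes first-round spending by −c·ΔT = −€167.4 million, contributing k·(−c·ΔT) = (−€167.4 million) / 0.47 ≈ −€356.2 million.
Net ΔY = k(ΔG − c·ΔT) = (+€200.6 million) / 0.47 ≈ +€427 million.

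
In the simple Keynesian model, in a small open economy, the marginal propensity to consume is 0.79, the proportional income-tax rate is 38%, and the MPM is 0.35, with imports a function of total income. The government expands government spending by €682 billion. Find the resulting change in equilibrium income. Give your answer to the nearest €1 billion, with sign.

+€793 billion

Spending multiplier = 1/(1 − c(1−t) + m) = 1/(1 − 0.79×0.62 + 0.35) = 1/0.8602 ≈ 1.163.
ΔY = k × ΔG = (+€682 billion) / 0.8602 ≈ +€793 billion.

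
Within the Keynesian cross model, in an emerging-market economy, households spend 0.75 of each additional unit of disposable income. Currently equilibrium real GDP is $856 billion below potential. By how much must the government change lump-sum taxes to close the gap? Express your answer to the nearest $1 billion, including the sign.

−$285 billion

Spending multiplier = 1/(1 − MPC) = 1/(1 − 0.75) = 1/0.25 = 4.
Tax multiplier = −c·k = −0.75/0.25 = −3. Need ΔY = +$856 billion, so ΔT = ΔY/(−c·k) = −(+$856 billion) × 0.25 / 0.75 ≈ −$285 billion.
The government should cut lump-sum taxes by $285 billion.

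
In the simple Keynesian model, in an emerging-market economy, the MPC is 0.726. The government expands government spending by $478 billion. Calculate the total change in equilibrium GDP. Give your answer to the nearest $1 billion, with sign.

+$1,745 billion

Spending multiplier = 1/(1 − MPC) = 1/(1 − 0.726) = 1/0.274 ≈ 3.65.
ΔY = k × ΔG = (+$478 billion) / 0.274 ≈ +$1,745 billion.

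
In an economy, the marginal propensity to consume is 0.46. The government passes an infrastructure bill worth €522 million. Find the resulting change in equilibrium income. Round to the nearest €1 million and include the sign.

+€967 million

Government-spending multiplier = 1/(1 − MPC) = 1/(1 − 0.46) = 1/0.54 ≈ 1.852.
ΔY = k × ΔG = (+€522 million) / 0.54 ≈ +€967 million.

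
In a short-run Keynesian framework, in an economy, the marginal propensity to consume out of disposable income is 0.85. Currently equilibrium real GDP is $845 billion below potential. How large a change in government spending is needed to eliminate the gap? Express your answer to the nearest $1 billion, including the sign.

Spending multiplier = 1/(1 − MPC) = 1/(1 − 0.85) = 1/0.15 ≈ 6.667.
Need ΔY = +$845 billion, so ΔG = ΔY/k = (+$845 billion) × 0.15 ≈ +$127 billion.
The government should increase government spending by $127 billion.

+$127 billion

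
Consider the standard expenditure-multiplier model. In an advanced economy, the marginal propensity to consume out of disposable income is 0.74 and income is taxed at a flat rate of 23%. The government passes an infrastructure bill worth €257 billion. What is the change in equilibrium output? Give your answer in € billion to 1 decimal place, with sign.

Expenditure multiplier = 1/(1 − c(1−t)) = 1/(1 − 0.74×0.77) = 1/0.4302 ≈ 2.325.
ΔY = k × ΔG = (+€257 billion) / 0.4302 ≈ +€597.4 billion.

+€597.4 billion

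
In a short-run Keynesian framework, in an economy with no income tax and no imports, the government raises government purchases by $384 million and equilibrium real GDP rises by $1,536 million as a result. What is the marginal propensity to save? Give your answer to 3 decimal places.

0.250

Implied spending multiplier k = ΔY/ΔG = 1,536/384 = 4.
Since k = 1/(1 − MPC), MPC = 1 − 1/k = 1 − ΔG/ΔY = 1 − 384/1,536 = 0.750.
MPS = 1 − MPC = 0.250.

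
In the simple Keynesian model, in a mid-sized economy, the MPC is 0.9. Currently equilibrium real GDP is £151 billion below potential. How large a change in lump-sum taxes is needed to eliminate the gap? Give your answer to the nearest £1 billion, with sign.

−£17 billion

Spending multiplier = 1/(1 − MPC) = 1/(1 − 0.9) = 1/0.1 = 10.
Tax multiplier = −c·k = −0.9/0.1 = −9. Need ΔY = +£151 billion, so ΔT = ΔY/(−c·k) = −(+£151 billion) × 0.1 / 0.9 ≈ −£17 billion.
The government should cut lump-sum taxes by £17 billion.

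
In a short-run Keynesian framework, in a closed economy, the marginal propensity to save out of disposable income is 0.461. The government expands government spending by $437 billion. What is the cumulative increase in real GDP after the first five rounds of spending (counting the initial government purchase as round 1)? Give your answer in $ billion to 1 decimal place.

$904.8 billion

MPC = 1 − MPS = 1 − 0.461 = 0.539.
Round 1 adds ΔG = $437 billion; each later round is MPC = 0.539 times the previous.
After 5 rounds: 437 + 235.543 + 126.957677 + 68.430187903 + 36.883871279717 = ΔG·(1 − c^5)/(1 − c) = 437 × (1 − 0.045492921326699)/0.461 ≈ $904.8 billion.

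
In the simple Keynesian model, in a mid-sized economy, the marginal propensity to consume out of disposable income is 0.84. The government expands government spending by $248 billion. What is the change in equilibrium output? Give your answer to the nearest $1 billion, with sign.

Government-spending multiplier = 1/(1 − MPC) = 1/(1 − 0.84) = 1/0.16 = 6.25.
ΔY = k × ΔG = (+$248 billion) / 0.16 = +$1,550 billion.

+$1,550 billion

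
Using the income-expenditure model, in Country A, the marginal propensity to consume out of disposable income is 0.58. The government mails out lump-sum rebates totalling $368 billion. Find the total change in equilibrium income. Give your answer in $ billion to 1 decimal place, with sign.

A lump-sum tax change of −$368 billion shifts disposable income by +$368 billion; first-round consumption changes by −c × ΔT = −0.58 × (−$368 billion) = +$213.44 billion.
Expenditure multiplier = 1/(1 − MPC) = 1/(1 − 0.58) = 1/0.42 ≈ 2.381.
The tax multiplier is −c × k ≈ −1.381, so ΔY = k × (−c·ΔT) = (+$213.44 billion) / 0.42 ≈ +$508.2 billion.

+$508.2 billion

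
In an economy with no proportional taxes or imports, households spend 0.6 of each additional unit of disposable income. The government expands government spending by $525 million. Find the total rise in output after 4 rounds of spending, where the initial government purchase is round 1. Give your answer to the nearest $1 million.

Round 1 adds ΔG = $525 million; each later round is MPC = 0.6 times the previous.
After 4 rounds: 525 + 315 + 189 + 113.4 = ΔG·(1 − c^4)/(1 − c) = 525 × (1 − 0.1296)/0.4 ≈ $1,142 million.

$1,142 million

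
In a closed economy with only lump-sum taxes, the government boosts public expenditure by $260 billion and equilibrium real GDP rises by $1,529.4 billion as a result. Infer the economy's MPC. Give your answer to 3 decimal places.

Implied spending multiplier k = ΔY/ΔG = 1,529.4/260 ≈ 5.8823.
Since k = 1/(1 − MPC), MPC = 1 − 1/k = 1 − ΔG/ΔY = 1 − 260/1,529.4 ≈ 0.830.

0.830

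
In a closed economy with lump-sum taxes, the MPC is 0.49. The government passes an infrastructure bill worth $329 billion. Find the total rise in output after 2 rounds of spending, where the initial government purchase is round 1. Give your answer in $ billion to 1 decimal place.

$490.2 billion

Round 1 adds ΔG = $329 billion; each later round is MPC = 0.49 times the previous.
After 2 rounds: 329 + 161.21 = ΔG·(1 − c^2)/(1 − c) = 329 × (1 − 0.2401)/0.51 ≈ $490.2 billion.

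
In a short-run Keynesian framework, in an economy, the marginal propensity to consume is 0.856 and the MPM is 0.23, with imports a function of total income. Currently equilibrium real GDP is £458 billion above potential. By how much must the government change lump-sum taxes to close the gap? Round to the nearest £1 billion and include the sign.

+£200 billion

Spending multiplier = 1/(1 − c + m) = 1/(1 − 0.856 + 0.23) = 1/0.374 ≈ 2.674.
Tax multiplier = −c·k = −0.856/0.374 ≈ −2.289. Need ΔY = −£458 billion, so ΔT = ΔY/(−c·k) = −(−£458 billion) × 0.374 / 0.856 ≈ +£200 billion.
The government should raise lump-sum taxes by £200 billion.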